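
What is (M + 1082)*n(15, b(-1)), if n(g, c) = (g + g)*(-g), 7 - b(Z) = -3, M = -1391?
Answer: 139050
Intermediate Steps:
b(Z) = 10 (b(Z) = 7 - 1*(-3) = 7 + 3 = 10)
n(g, c) = -2*g² (n(g, c) = (2*g)*(-g) = -2*g²)
(M + 1082)*n(15, b(-1)) = (-1391 + 1082)*(-2*15²) = -(-618)*225 = -309*(-450) = 139050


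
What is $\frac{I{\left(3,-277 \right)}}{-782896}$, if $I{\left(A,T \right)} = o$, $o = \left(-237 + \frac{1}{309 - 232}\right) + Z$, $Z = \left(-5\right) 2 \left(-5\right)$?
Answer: $\frac{7199}{30141496} \approx 0.00023884$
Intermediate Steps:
$Z = 50$ ($Z = \left(-10\right) \left(-5\right) = 50$)
$o = - \frac{14398}{77}$ ($o = \left(-237 + \frac{1}{309 - 232}\right) + 50 = \left(-237 + \frac{1}{77}\right) + 50 = - \frac{18248}{77} + 50 = - \frac{14398}{77} \approx -186.99$)
$I{\left(A,T \right)} = - \frac{14398}{77}$
$\frac{I{\left(3,-277 \right)}}{-782896} = - \frac{14398}{77 \left(-782896\right)} = \left(- \frac{14398}{77}\right) \left(- \frac{1}{782896}\right) = \frac{7199}{30141496}$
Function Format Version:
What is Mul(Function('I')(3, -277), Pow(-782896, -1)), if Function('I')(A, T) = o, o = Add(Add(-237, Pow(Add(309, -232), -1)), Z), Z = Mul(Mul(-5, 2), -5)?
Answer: Rational(7199, 30141496) ≈ 0.00023884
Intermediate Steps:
Z = 50 (Z = Mul(-10, -5) = 50)
o = Rational(-14398, 77) (o = Add(Add(-237, Pow(Add(309, -232), -1)), 50) = Add(Add(-237, Pow(77, -1)), 50) = Add(Add(-237, Rational(1, 77)), 50) = Add(Rational(-18248, 77), 50) = Rational(-14398, 77) ≈ -186.99)
Function('I')(A, T) = Rational(-14398, 77)
Mul(Function('I')(3, -277), Pow(-782896, -1)) = Mul(Rational(-14398, 77), Pow(-782896, -1)) = Mul(Rational(-14398, 77), Rational(-1, 782896)) = Rational(7199, 30141496)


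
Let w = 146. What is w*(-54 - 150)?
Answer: -29784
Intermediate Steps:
w*(-54 - 150) = 146*(-54 - 150) = 146*(-204) = -29784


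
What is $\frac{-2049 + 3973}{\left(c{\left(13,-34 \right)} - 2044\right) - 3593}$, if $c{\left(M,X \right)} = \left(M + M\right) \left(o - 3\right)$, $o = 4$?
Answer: $- \frac{1924}{5611} \approx -0.3429$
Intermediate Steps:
$c{\left(M,X \right)} = 2 M$ ($c{\left(M,X \right)} = \left(M + M\right) \left(4 - 3\right) = 2 M 1 = 2 M$)
$\frac{-2049 + 3973}{\left(c{\left(13,-34 \right)} - 2044\right) - 3593} = \frac{-2049 + 3973}{\left(2 \cdot 13 - 2044\right) - 3593} = \frac{1924}{\left(26 - 2044\right) - 3593} = \frac{1924}{-2018 - 3593} = \frac{1924}{-5611} = 1924 \left(- \frac{1}{5611}\right) = - \frac{1924}{5611}$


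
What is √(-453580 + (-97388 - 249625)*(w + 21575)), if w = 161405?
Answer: 4*I*√3968555770 ≈ 2.5199e+5*I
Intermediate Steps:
√(-453580 + (-97388 - 249625)*(w + 21575)) = √(-453580 + (-97388 - 249625)*(161405 + 21575)) = √(-453580 - 347013*182980) = √(-453580 - 63496438740) = √(-63496892320) = 4*I*√3968555770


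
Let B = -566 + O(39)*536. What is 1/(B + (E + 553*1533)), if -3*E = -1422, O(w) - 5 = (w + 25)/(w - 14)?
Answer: 25/21292729 ≈ 1.1741e-6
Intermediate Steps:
O(w) = 5 + (25 + w)/(-14 + w) (O(w) = 5 + (w + 25)/(w - 14) = 5 + (25 + w)/(-14 + w))
E = 474 (E = -⅓*(-1422) = 474)
B = 87154/25 (B = -566 + (3*(-15 + 2*39)/(-14 + 39))*536 = -566 + (3*(-15 + 78)/25)*536 = -566 + (3*(1/25)*63)*536 = -566 + (189/25)*536 = -566 + 101304/25 = 87154/25 ≈ 3486.2)
1/(B + (E + 553*1533)) = 1/(87154/25 + (474 + 553*1533)) = 1/(87154/25 + (474 + 847749)) = 1/(87154/25 + 848223) = 1/(21292729/25) = 25/21292729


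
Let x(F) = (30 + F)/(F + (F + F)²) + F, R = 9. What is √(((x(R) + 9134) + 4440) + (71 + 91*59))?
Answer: √234383826/111 ≈ 137.92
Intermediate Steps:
x(F) = F + (30 + F)/(F + 4*F²) (x(F) = (30 + F)/(F + (2*F)²) + F = (30 + F)/(F + 4*F²) + F = F + (30 + F)/(F + 4*F²))
√(((x(R) + 9134) + 4440) + (71 + 91*59)) = √((((30 + 9 + 9² + 4*9³)/(9*(1 + 4*9)) + 9134) + 4440) + (71 + 91*59)) = √((((30 + 9 + 81 + 4*729)/(9*(1 + 36)) + 9134) + 4440) + (71 + 5369)) = √((((⅑)*(30 + 9 + 81 + 2916)/37 + 9134) + 4440) + 5440) = √((((⅑)*(1/37)*3036 + 9134) + 4440) + 5440) = √(((1012/111 + 9134) + 4440) + 5440) = √((1014886/111 + 4440) + 5440) = √(1507726/111 + 5440) = √(2111566/111) = √234383826/111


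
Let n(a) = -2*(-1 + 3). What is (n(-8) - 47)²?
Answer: 2601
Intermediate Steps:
n(a) = -4 (n(a) = -2*2 = -4)
(n(-8) - 47)² = (-4 - 47)² = (-51)² = 2601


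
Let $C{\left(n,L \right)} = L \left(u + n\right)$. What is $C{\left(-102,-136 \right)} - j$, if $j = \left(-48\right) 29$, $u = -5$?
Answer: $15944$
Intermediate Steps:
$C{\left(n,L \right)} = L \left(-5 + n\right)$
$j = -1392$
$C{\left(-102,-136 \right)} - j = - 136 \left(-5 - 102\right) - -1392 = \left(-136\right) \left(-107\right) + 1392 = 14552 + 1392 = 15944$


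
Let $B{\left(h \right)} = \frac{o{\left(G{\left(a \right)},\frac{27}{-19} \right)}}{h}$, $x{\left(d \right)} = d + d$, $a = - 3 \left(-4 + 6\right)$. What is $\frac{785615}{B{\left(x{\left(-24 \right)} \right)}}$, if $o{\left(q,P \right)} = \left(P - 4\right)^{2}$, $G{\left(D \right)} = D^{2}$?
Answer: $- \frac{13613136720}{10609} \approx -1.2832 \cdot 10^{6}$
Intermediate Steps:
$a = -6$ ($a = \left(-3\right) 2 = -6$)
$x{\left(d \right)} = 2 d$
$o{\left(q,P \right)} = \left(-4 + P\right)^{2}$
$B{\left(h \right)} = \frac{10609}{361 h}$ ($B{\left(h \right)} = \frac{\left(-4 + \frac{27}{-19}\right)^{2}}{h} = \frac{\left(-4 + 27 \left(- \frac{1}{19}\right)\right)^{2}}{h} = \frac{\left(-4 - \frac{27}{19}\right)^{2}}{h} = \frac{\left(- \frac{103}{19}\right)^{2}}{h} = \frac{10609}{361 h}$)
$\frac{785615}{B{\left(x{\left(-24 \right)} \right)}} = \frac{785615}{\frac{10609}{361} \frac{1}{2 \left(-24\right)}} = \frac{785615}{\frac{10609}{361} \frac{1}{-48}} = \frac{785615}{\frac{10609}{361} \left(- \frac{1}{48}\right)} = \frac{785615}{- \frac{10609}{17328}} = 785615 \left(- \frac{17328}{10609}\right) = - \frac{13613136720}{10609}$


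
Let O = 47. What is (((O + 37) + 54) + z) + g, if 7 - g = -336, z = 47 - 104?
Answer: 424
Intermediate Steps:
z = -57
g = 343 (g = 7 - 1*(-336) = 7 + 336 = 343)
(((O + 37) + 54) + z) + g = (((47 + 37) + 54) - 57) + 343 = ((84 + 54) - 57) + 343 = (138 - 57) + 343 = 81 + 343 = 424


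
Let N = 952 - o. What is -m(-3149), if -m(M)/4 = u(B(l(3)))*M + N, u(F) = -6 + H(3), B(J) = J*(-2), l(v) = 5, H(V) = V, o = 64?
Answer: 41340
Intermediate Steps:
B(J) = -2*J
u(F) = -3 (u(F) = -6 + 3 = -3)
N = 888 (N = 952 - 1*64 = 952 - 64 = 888)
m(M) = -3552 + 12*M (m(M) = -4*(-3*M + 888) = -4*(888 - 3*M) = -3552 + 12*M)
-m(-3149) = -(-3552 + 12*(-3149)) = -(-3552 - 37788) = -1*(-41340) = 41340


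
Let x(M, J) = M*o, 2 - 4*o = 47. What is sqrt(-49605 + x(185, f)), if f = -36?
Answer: I*sqrt(206745)/2 ≈ 227.35*I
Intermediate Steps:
o = -45/4 (o = 1/2 - 1/4*47 = 1/2 - 47/4 = -45/4 ≈ -11.250)
x(M, J) = -45*M/4 (x(M, J) = M*(-45/4) = -45*M/4)
sqrt(-49605 + x(185, f)) = sqrt(-49605 - 45/4*185) = sqrt(-49605 - 8325/4) = sqrt(-206745/4) = I*sqrt(206745)/2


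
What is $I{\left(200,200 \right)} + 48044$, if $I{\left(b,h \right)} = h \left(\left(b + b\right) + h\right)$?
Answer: $168044$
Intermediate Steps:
$I{\left(b,h \right)} = h \left(h + 2 b\right)$ ($I{\left(b,h \right)} = h \left(2 b + h\right) = h \left(h + 2 b\right)$)
$I{\left(200,200 \right)} + 48044 = 200 \left(200 + 2 \cdot 200\right) + 48044 = 200 \left(200 + 400\right) + 48044 = 200 \cdot 600 + 48044 = 120000 + 48044 = 168044$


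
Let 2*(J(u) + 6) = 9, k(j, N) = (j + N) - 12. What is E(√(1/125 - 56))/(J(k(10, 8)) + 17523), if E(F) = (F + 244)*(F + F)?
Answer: -9332/1460125 + 976*I*√34995/876075 ≈ -0.0063912 + 0.20841*I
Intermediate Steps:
k(j, N) = -12 + N + j (k(j, N) = (N + j) - 12 = -12 + N + j)
J(u) = -3/2 (J(u) = -6 + (½)*9 = -6 + 9/2 = -3/2)
E(F) = 2*F*(244 + F) (E(F) = (244 + F)*(2*F) = 2*F*(244 + F))
E(√(1/125 - 56))/(J(k(10, 8)) + 17523) = (2*√(1/125 - 56)*(244 + √(1/125 - 56)))/(-3/2 + 17523) = (2*√(1/125 - 56)*(244 + √(1/125 - 56)))/(35043/2) = (2*√(-6999/125)*(244 + √(-6999/125)))*(2/35043) = (2*(I*√34995/25)*(244 + I*√34995/25))*(2/35043) = (2*I*√34995*(244 + I*√34995/25)/25)*(2/35043) = 4*I*√34995*(244 + I*√34995/25)/876075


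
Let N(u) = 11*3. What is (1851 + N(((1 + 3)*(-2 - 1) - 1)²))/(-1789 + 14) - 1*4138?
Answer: -7346834/1775 ≈ -4139.1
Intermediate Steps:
N(u) = 33
(1851 + N(((1 + 3)*(-2 - 1) - 1)²))/(-1789 + 14) - 1*4138 = (1851 + 33)/(-1789 + 14) - 1*4138 = 1884/(-1775) - 4138 = 1884*(-1/1775) - 4138 = -1884/1775 - 4138 = -7346834/1775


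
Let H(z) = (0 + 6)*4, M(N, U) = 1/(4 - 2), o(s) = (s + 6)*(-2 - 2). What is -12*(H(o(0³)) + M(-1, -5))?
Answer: -294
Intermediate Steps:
o(s) = -24 - 4*s (o(s) = (6 + s)*(-4) = -24 - 4*s)
M(N, U) = ½ (M(N, U) = 1/2 = ½)
H(z) = 24 (H(z) = 6*4 = 24)
-12*(H(o(0³)) + M(-1, -5)) = -12*(24 + ½) = -12*49/2 = -294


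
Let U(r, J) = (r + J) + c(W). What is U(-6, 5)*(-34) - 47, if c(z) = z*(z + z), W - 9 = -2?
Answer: -3345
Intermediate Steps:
W = 7 (W = 9 - 2 = 7)
c(z) = 2*z**2 (c(z) = z*(2*z) = 2*z**2)
U(r, J) = 98 + J + r (U(r, J) = (r + J) + 2*7**2 = (J + r) + 2*49 = (J + r) + 98 = 98 + J + r)
U(-6, 5)*(-34) - 47 = (98 + 5 - 6)*(-34) - 47 = 97*(-34) - 47 = -3298 - 47 = -3345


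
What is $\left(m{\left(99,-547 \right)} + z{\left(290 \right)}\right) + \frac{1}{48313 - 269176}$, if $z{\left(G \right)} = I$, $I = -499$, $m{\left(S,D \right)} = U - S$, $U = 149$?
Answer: $- \frac{99167488}{220863} \approx -449.0$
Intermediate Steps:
$m{\left(S,D \right)} = 149 - S$
$z{\left(G \right)} = -499$
$\left(m{\left(99,-547 \right)} + z{\left(290 \right)}\right) + \frac{1}{48313 - 269176} = \left(\left(149 - 99\right) - 499\right) + \frac{1}{48313 - 269176} = \left(\left(149 - 99\right) - 499\right) + \frac{1}{-220863} = \left(50 - 499\right) - \frac{1}{220863} = -449 - \frac{1}{220863} = - \frac{99167488}{220863}$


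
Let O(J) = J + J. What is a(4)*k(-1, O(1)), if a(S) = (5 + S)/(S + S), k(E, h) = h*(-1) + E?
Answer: -27/8 ≈ -3.3750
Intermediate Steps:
O(J) = 2*J
k(E, h) = E - h (k(E, h) = -h + E = E - h)
a(S) = (5 + S)/(2*S) (a(S) = (5 + S)/((2*S)) = (5 + S)*(1/(2*S)) = (5 + S)/(2*S))
a(4)*k(-1, O(1)) = ((1/2)*(5 + 4)/4)*(-1 - 2) = ((1/2)*(1/4)*9)*(-1 - 1*2) = 9*(-1 - 2)/8 = (9/8)*(-3) = -27/8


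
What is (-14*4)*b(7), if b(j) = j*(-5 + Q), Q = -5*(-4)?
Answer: -5880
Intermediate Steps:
Q = 20
b(j) = 15*j (b(j) = j*(-5 + 20) = j*15 = 15*j)
(-14*4)*b(7) = (-14*4)*(15*7) = -56*105 = -5880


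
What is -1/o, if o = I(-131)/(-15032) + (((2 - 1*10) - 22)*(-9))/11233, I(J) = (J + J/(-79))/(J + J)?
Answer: -13339502024/320194473 ≈ -41.661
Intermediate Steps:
I(J) = 39/79 (I(J) = (J + J*(-1/79))/((2*J)) = (J - J/79)*(1/(2*J)) = (78*J/79)*(1/(2*J)) = 39/79)
o = 320194473/13339502024 (o = (39/79)/(-15032) + (((2 - 1*10) - 22)*(-9))/11233 = (39/79)*(-1/15032) + (((2 - 10) - 22)*(-9))*(1/11233) = -39/1187528 + ((-8 - 22)*(-9))*(1/11233) = -39/1187528 - 30*(-9)*(1/11233) = -39/1187528 + 270*(1/11233) = -39/1187528 + 270/11233 = 320194473/13339502024 ≈ 0.024003)
-1/o = -1/320194473/13339502024 = -1*13339502024/320194473 = -13339502024/320194473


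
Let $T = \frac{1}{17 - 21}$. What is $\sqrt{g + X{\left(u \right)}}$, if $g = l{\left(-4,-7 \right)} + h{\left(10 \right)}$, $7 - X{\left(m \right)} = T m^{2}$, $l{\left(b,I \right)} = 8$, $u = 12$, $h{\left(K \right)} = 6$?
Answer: $\sqrt{57} \approx 7.5498$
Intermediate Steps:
$T = - \frac{1}{4}$ ($T = \frac{1}{-4} = - \frac{1}{4} \approx -0.25$)
$X{\left(m \right)} = 7 + \frac{m^{2}}{4}$ ($X{\left(m \right)} = 7 - - \frac{m^{2}}{4} = 7 + \frac{m^{2}}{4}$)
$g = 14$ ($g = 8 + 6 = 14$)
$\sqrt{g + X{\left(u \right)}} = \sqrt{14 + \left(7 + \frac{12^{2}}{4}\right)} = \sqrt{14 + \left(7 + \frac{1}{4} \cdot 144\right)} = \sqrt{14 + \left(7 + 36\right)} = \sqrt{14 + 43} = \sqrt{57}$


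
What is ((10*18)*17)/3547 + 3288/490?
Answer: 6580968/869015 ≈ 7.5729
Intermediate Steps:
((10*18)*17)/3547 + 3288/490 = (180*17)*(1/3547) + 3288*(1/490) = 3060*(1/3547) + 1644/245 = 3060/3547 + 1644/245 = 6580968/869015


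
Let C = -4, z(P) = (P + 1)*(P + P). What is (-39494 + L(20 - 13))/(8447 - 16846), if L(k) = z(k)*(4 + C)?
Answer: 39494/8399 ≈ 4.7022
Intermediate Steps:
z(P) = 2*P*(1 + P) (z(P) = (1 + P)*(2*P) = 2*P*(1 + P))
L(k) = 0 (L(k) = (2*k*(1 + k))*(4 - 4) = (2*k*(1 + k))*0 = 0)
(-39494 + L(20 - 13))/(8447 - 16846) = (-39494 + 0)/(8447 - 16846) = -39494/(-8399) = -39494*(-1/8399) = 39494/8399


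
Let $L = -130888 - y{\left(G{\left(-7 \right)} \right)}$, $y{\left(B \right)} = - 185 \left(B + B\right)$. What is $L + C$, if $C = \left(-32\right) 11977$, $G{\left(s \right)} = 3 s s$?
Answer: $-459762$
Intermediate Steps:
$G{\left(s \right)} = 3 s^{2}$
$y{\left(B \right)} = - 370 B$ ($y{\left(B \right)} = - 185 \cdot 2 B = - 370 B$)
$L = -76498$ ($L = -130888 - - 370 \cdot 3 \left(-7\right)^{2} = -130888 - - 370 \cdot 3 \cdot 49 = -130888 - \left(-370\right) 147 = -130888 - -54390 = -130888 + 54390 = -76498$)
$C = -383264$
$L + C = -76498 - 383264 = -459762$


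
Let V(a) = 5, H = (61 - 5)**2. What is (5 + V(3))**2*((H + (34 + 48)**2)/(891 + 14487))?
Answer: 493000/7689 ≈ 64.118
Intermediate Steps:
H = 3136 (H = 56**2 = 3136)
(5 + V(3))**2*((H + (34 + 48)**2)/(891 + 14487)) = (5 + 5)**2*((3136 + (34 + 48)**2)/(891 + 14487)) = 10**2*((3136 + 82**2)/15378) = 100*((3136 + 6724)*(1/15378)) = 100*(9860*(1/15378)) = 100*(4930/7689) = 493000/7689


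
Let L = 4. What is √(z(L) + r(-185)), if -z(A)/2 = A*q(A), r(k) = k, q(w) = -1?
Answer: I*√177 ≈ 13.304*I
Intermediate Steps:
z(A) = 2*A (z(A) = -2*A*(-1) = -(-2)*A = 2*A)
√(z(L) + r(-185)) = √(2*4 - 185) = √(8 - 185) = √(-177) = I*√177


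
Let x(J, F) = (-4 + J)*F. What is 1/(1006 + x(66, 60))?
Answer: 1/4726 ≈ 0.00021160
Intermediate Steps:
x(J, F) = F*(-4 + J)
1/(1006 + x(66, 60)) = 1/(1006 + 60*(-4 + 66)) = 1/(1006 + 60*62) = 1/(1006 + 3720) = 1/4726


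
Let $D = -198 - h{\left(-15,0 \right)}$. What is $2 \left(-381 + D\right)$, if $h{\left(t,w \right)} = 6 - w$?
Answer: $-1170$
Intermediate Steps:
$D = -204$ ($D = -198 - \left(6 - 0\right) = -198 - \left(6 + 0\right) = -198 - 6 = -204$)
$2 \left(-381 + D\right) = 2 \left(-381 - 204\right) = 2 \left(-585\right) = -1170$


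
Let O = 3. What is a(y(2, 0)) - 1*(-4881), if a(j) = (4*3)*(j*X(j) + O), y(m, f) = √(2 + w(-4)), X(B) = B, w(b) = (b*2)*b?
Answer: 5325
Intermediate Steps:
w(b) = 2*b² (w(b) = (2*b)*b = 2*b²)
y(m, f) = √34 (y(m, f) = √(2 + 2*(-4)²) = √(2 + 2*16) = √(2 + 32) = √34)
a(j) = 36 + 12*j² (a(j) = (4*3)*(j*j + 3) = 12*(j² + 3) = 12*(3 + j²) = 36 + 12*j²)
a(y(2, 0)) - 1*(-4881) = (36 + 12*(√34)²) - 1*(-4881) = (36 + 12*34) + 4881 = (36 + 408) + 4881 = 444 + 4881 = 5325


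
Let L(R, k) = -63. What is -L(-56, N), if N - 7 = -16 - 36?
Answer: 63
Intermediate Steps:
N = -45 (N = 7 + (-16 - 36) = 7 - 52 = -45)
-L(-56, N) = -1*(-63) = 63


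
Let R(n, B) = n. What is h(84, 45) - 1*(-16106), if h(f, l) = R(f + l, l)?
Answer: 16235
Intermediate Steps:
h(f, l) = f + l
h(84, 45) - 1*(-16106) = (84 + 45) - 1*(-16106) = 129 + 16106 = 16235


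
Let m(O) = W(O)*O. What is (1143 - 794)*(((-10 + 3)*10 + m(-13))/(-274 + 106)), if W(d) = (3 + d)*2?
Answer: -33155/84 ≈ -394.70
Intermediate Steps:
W(d) = 6 + 2*d
m(O) = O*(6 + 2*O) (m(O) = (6 + 2*O)*O = O*(6 + 2*O))
(1143 - 794)*(((-10 + 3)*10 + m(-13))/(-274 + 106)) = (1143 - 794)*(((-10 + 3)*10 + 2*(-13)*(3 - 13))/(-274 + 106)) = 349*((-7*10 + 2*(-13)*(-10))/(-168)) = 349*((-70 + 260)*(-1/168)) = 349*(190*(-1/168)) = 349*(-95/84) = -33155/84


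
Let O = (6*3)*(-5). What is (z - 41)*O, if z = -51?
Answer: 8280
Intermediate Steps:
O = -90 (O = 18*(-5) = -90)
(z - 41)*O = (-51 - 41)*(-90) = -92*(-90) = 8280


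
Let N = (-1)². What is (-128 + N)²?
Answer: 16129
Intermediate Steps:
N = 1
(-128 + N)² = (-128 + 1)² = (-127)² = 16129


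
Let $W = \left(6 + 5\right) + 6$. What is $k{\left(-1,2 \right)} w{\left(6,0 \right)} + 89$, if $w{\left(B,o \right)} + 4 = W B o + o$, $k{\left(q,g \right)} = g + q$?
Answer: $85$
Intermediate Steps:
$W = 17$ ($W = 11 + 6 = 17$)
$w{\left(B,o \right)} = -4 + o + 17 B o$ ($w{\left(B,o \right)} = -4 + \left(17 B o + o\right) = -4 + \left(o + 17 B o\right) = -4 + o + 17 B o$)
$k{\left(-1,2 \right)} w{\left(6,0 \right)} + 89 = \left(2 - 1\right) \left(-4 + 0 + 17 \cdot 6 \cdot 0\right) + 89 = 1 \left(-4 + 0 + 0\right) + 89 = 1 \left(-4\right) + 89 = -4 + 89 = 85$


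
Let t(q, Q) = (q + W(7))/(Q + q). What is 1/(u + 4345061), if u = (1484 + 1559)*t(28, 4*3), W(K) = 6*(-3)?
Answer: 4/17383287 ≈ 2.3011e-7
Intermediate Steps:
W(K) = -18
t(q, Q) = (-18 + q)/(Q + q) (t(q, Q) = (q - 18)/(Q + q) = (-18 + q)/(Q + q))
u = 3043/4 (u = (1484 + 1559)*((-18 + 28)/(4*3 + 28)) = 3043*(10/(12 + 28)) = 3043*(10/40) = 3043*((1/40)*10) = 3043*(1/4) = 3043/4 ≈ 760.75)
1/(u + 4345061) = 1/(3043/4 + 4345061) = 1/(17383287/4) = 4/17383287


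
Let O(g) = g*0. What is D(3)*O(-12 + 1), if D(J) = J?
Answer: 0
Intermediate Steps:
O(g) = 0
D(3)*O(-12 + 1) = 3*0 = 0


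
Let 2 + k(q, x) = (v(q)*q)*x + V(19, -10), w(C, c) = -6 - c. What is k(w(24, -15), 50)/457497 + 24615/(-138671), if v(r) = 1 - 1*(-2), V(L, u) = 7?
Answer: -11073389450/63441566487 ≈ -0.17454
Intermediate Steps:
v(r) = 3 (v(r) = 1 + 2 = 3)
k(q, x) = 5 + 3*q*x (k(q, x) = -2 + ((3*q)*x + 7) = -2 + (3*q*x + 7) = -2 + (7 + 3*q*x) = 5 + 3*q*x)
k(w(24, -15), 50)/457497 + 24615/(-138671) = (5 + 3*(-6 - 1*(-15))*50)/457497 + 24615/(-138671) = (5 + 3*(-6 + 15)*50)*(1/457497) + 24615*(-1/138671) = (5 + 3*9*50)*(1/457497) - 24615/138671 = (5 + 1350)*(1/457497) - 24615/138671 = 1355*(1/457497) - 24615/138671 = 1355/457497 - 24615/138671 = -11073389450/63441566487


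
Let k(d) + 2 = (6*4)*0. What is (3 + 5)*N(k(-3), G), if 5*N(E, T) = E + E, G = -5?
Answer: -32/5 ≈ -6.4000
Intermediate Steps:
k(d) = -2 (k(d) = -2 + (6*4)*0 = -2 + 24*0 = -2 + 0 = -2)
N(E, T) = 2*E/5 (N(E, T) = (E + E)/5 = (2*E)/5 = 2*E/5)
(3 + 5)*N(k(-3), G) = (3 + 5)*((2/5)*(-2)) = 8*(-4/5) = -32/5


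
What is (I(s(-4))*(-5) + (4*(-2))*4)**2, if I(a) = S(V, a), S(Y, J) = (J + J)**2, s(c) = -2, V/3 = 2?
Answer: 12544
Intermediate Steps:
V = 6 (V = 3*2 = 6)
S(Y, J) = 4*J**2 (S(Y, J) = (2*J)**2 = 4*J**2)
I(a) = 4*a**2
(I(s(-4))*(-5) + (4*(-2))*4)**2 = ((4*(-2)**2)*(-5) + (4*(-2))*4)**2 = ((4*4)*(-5) - 8*4)**2 = (16*(-5) - 32)**2 = (-80 - 32)**2 = (-112)**2 = 12544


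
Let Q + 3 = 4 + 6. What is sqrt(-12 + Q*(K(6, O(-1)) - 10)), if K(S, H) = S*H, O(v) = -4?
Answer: 5*I*sqrt(10) ≈ 15.811*I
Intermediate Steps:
K(S, H) = H*S
Q = 7 (Q = -3 + (4 + 6) = -3 + 10 = 7)
sqrt(-12 + Q*(K(6, O(-1)) - 10)) = sqrt(-12 + 7*(-4*6 - 10)) = sqrt(-12 + 7*(-24 - 10)) = sqrt(-12 + 7*(-34)) = sqrt(-12 - 238) = sqrt(-250) = 5*I*sqrt(10)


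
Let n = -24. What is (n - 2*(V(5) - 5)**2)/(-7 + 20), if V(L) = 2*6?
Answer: -122/13 ≈ -9.3846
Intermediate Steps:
V(L) = 12
(n - 2*(V(5) - 5)**2)/(-7 + 20) = (-24 - 2*(12 - 5)**2)/(-7 + 20) = (-24 - 2*7**2)/13 = (-24 - 2*49)/13 = (-24 - 98)/13 = (1/13)*(-122) = -122/13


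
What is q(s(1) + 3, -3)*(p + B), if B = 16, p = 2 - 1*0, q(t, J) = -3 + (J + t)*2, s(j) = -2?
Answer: -126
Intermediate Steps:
q(t, J) = -3 + 2*J + 2*t (q(t, J) = -3 + (2*J + 2*t) = -3 + 2*J + 2*t)
p = 2 (p = 2 + 0 = 2)
q(s(1) + 3, -3)*(p + B) = (-3 + 2*(-3) + 2*(-2 + 3))*(2 + 16) = (-3 - 6 + 2*1)*18 = (-3 - 6 + 2)*18 = -7*18 = -126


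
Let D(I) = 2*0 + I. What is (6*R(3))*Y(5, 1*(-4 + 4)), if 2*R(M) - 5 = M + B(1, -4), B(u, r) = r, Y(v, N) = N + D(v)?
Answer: 60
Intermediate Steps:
D(I) = I (D(I) = 0 + I = I)
Y(v, N) = N + v
R(M) = 1/2 + M/2 (R(M) = 5/2 + (M - 4)/2 = 5/2 + (-4 + M)/2 = 5/2 + (-2 + M/2) = 1/2 + M/2)
(6*R(3))*Y(5, 1*(-4 + 4)) = (6*(1/2 + (1/2)*3))*(1*(-4 + 4) + 5) = (6*(1/2 + 3/2))*(1*0 + 5) = (6*2)*(0 + 5) = 12*5 = 60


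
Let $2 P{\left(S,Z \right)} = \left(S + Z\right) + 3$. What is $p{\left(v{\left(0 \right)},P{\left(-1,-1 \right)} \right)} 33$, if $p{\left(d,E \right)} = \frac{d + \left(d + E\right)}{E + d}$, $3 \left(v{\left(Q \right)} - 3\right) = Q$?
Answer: $\frac{429}{7} \approx 61.286$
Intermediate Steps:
$v{\left(Q \right)} = 3 + \frac{Q}{3}$
$P{\left(S,Z \right)} = \frac{3}{2} + \frac{S}{2} + \frac{Z}{2}$ ($P{\left(S,Z \right)} = \frac{\left(S + Z\right) + 3}{2} = \frac{3 + S + Z}{2} = \frac{3}{2} + \frac{S}{2} + \frac{Z}{2}$)
$p{\left(d,E \right)} = \frac{E + 2 d}{E + d}$ ($p{\left(d,E \right)} = \frac{d + \left(E + d\right)}{E + d} = \frac{E + 2 d}{E + d}$)
$p{\left(v{\left(0 \right)},P{\left(-1,-1 \right)} \right)} 33 = \frac{\left(\frac{3}{2} + \frac{1}{2} \left(-1\right) + \frac{1}{2} \left(-1\right)\right) + 2 \left(3 + \frac{1}{3} \cdot 0\right)}{\left(\frac{3}{2} + \frac{1}{2} \left(-1\right) + \frac{1}{2} \left(-1\right)\right) + \left(3 + \frac{1}{3} \cdot 0\right)} 33 = \frac{\left(\frac{3}{2} - \frac{1}{2} - \frac{1}{2}\right) + 2 \left(3 + 0\right)}{\left(\frac{3}{2} - \frac{1}{2} - \frac{1}{2}\right) + \left(3 + 0\right)} 33 = \frac{\frac{1}{2} + 2 \cdot 3}{\frac{1}{2} + 3} \cdot 33 = \frac{\frac{1}{2} + 6}{\frac{7}{2}} \cdot 33 = \frac{2}{7} \cdot \frac{13}{2} \cdot 33 = \frac{13}{7} \cdot 33 = \frac{429}{7}$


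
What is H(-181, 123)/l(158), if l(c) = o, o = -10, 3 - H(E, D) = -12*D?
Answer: -1479/10 ≈ -147.90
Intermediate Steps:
H(E, D) = 3 + 12*D (H(E, D) = 3 - (-12)*D = 3 + 12*D)
l(c) = -10
H(-181, 123)/l(158) = (3 + 12*123)/(-10) = (3 + 1476)*(-1/10) = 1479*(-1/10) = -1479/10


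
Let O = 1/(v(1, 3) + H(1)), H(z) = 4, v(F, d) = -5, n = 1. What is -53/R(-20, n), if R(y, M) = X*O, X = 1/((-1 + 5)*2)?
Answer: 424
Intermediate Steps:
O = -1 (O = 1/(-5 + 4) = 1/(-1) = -1)
X = ⅛ (X = 1/(4*2) = 1/8 = ⅛ ≈ 0.12500)
R(y, M) = -⅛ (R(y, M) = (⅛)*(-1) = -⅛)
-53/R(-20, n) = -53/(-⅛) = -53*(-8) = 424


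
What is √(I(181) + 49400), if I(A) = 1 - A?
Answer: 2*√12305 ≈ 221.86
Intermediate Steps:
√(I(181) + 49400) = √((1 - 1*181) + 49400) = √((1 - 181) + 49400) = √(-180 + 49400) = √49220 = 2*√12305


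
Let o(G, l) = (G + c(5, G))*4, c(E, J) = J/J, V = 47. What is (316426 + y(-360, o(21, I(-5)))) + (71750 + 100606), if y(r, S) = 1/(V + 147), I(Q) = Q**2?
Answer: 94823709/194 ≈ 4.8878e+5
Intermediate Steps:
c(E, J) = 1
o(G, l) = 4 + 4*G (o(G, l) = (G + 1)*4 = (1 + G)*4 = 4 + 4*G)
y(r, S) = 1/194 (y(r, S) = 1/(47 + 147) = 1/194)
(316426 + y(-360, o(21, I(-5)))) + (71750 + 100606) = (316426 + 1/194) + (71750 + 100606) = 61386645/194 + 172356 = 94823709/194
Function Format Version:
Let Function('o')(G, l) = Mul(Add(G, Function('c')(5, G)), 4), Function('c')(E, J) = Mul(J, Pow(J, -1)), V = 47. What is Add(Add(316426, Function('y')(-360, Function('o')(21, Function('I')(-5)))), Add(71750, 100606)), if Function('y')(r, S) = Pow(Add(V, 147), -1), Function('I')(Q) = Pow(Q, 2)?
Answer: Rational(94823709, 194) ≈ 4.8878e+5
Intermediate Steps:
Function('c')(E, J) = 1
Function('o')(G, l) = Add(4, Mul(4, G)) (Function('o')(G, l) = Mul(Add(G, 1), 4) = Mul(Add(1, G), 4) = Add(4, Mul(4, G)))
Function('y')(r, S) = Rational(1, 194) (Function('y')(r, S) = Pow(Add(47, 147), -1) = Pow(194, -1) = Rational(1, 194))
Add(Add(316426, Function('y')(-360, Function('o')(21, Function('I')(-5)))), Add(71750, 100606)) = Add(Add(316426, Rational(1, 194)), Add(71750, 100606)) = Add(Rational(61386645, 194), 172356) = Rational(94823709, 194)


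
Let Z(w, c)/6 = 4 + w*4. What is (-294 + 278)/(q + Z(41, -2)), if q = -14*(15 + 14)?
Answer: -8/301 ≈ -0.026578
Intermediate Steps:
Z(w, c) = 24 + 24*w (Z(w, c) = 6*(4 + w*4) = 6*(4 + 4*w) = 24 + 24*w)
q = -406 (q = -14*29 = -406)
(-294 + 278)/(q + Z(41, -2)) = (-294 + 278)/(-406 + (24 + 24*41)) = -16/(-406 + (24 + 984)) = -16/(-406 + 1008) = -16/602 = -16*1/602 = -8/301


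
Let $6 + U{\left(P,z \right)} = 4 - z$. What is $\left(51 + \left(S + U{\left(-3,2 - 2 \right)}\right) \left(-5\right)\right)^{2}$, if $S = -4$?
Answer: $6561$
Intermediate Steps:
$U{\left(P,z \right)} = -2 - z$ ($U{\left(P,z \right)} = -6 - \left(-4 + z\right) = -2 - z$)
$\left(51 + \left(S + U{\left(-3,2 - 2 \right)}\right) \left(-5\right)\right)^{2} = \left(51 + \left(-4 - \left(4 - 2\right)\right) \left(-5\right)\right)^{2} = \left(51 + \left(-4 - 2\right) \left(-5\right)\right)^{2} = \left(51 - -30\right)^{2} = \left(51 + 30\right)^{2} = 81^{2} = 6561$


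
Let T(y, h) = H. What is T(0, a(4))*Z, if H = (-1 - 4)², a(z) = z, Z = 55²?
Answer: 75625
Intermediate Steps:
Z = 3025
H = 25 (H = (-5)² = 25)
T(y, h) = 25
T(0, a(4))*Z = 25*3025 = 75625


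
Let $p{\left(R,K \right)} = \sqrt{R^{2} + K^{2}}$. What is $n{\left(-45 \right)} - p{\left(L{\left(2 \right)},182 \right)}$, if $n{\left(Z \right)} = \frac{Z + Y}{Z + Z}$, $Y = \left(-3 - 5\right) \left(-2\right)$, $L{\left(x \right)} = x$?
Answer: $\frac{29}{90} - 2 \sqrt{8282} \approx -181.69$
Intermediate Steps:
$Y = 16$ ($Y = \left(-8\right) \left(-2\right) = 16$)
$n{\left(Z \right)} = \frac{16 + Z}{2 Z}$ ($n{\left(Z \right)} = \frac{Z + 16}{Z + Z} = \frac{16 + Z}{2 Z}$)
$p{\left(R,K \right)} = \sqrt{K^{2} + R^{2}}$
$n{\left(-45 \right)} - p{\left(L{\left(2 \right)},182 \right)} = \frac{16 - 45}{2 \left(-45\right)} - \sqrt{182^{2} + 2^{2}} = \frac{1}{2} \left(- \frac{1}{45}\right) \left(-29\right) - \sqrt{33124 + 4} = \frac{29}{90} - \sqrt{33128} = \frac{29}{90} - 2 \sqrt{8282}$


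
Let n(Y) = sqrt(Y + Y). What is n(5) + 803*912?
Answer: 732336 + sqrt(10) ≈ 7.3234e+5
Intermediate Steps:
n(Y) = sqrt(2)*sqrt(Y) (n(Y) = sqrt(2*Y) = sqrt(2)*sqrt(Y))
n(5) + 803*912 = sqrt(2)*sqrt(5) + 803*912 = sqrt(10) + 732336 = 732336 + sqrt(10)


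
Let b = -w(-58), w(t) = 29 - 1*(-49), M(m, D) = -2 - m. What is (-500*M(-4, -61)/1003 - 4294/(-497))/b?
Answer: -1904941/19441149 ≈ -0.097985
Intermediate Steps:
w(t) = 78 (w(t) = 29 + 49 = 78)
b = -78 (b = -1*78 = -78)
(-500*M(-4, -61)/1003 - 4294/(-497))/b = (-500/(1003/(-2 - 1*(-4))) - 4294/(-497))/(-78) = (-500/(1003/(-2 + 4)) - 4294*(-1/497))*(-1/78) = (-500/(1003/2) + 4294/497)*(-1/78) = (-500/(1003*(1/2)) + 4294/497)*(-1/78) = (-500/1003/2 + 4294/497)*(-1/78) = (-500*2/1003 + 4294/497)*(-1/78) = (-1000/1003 + 4294/497)*(-1/78) = (3809882/498491)*(-1/78) = -1904941/19441149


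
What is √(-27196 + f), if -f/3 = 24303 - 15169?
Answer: I*√54598 ≈ 233.66*I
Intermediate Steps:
f = -27402 (f = -3*(24303 - 15169) = -3*9134 = -27402)
√(-27196 + f) = √(-27196 - 27402) = √(-54598) = I*√54598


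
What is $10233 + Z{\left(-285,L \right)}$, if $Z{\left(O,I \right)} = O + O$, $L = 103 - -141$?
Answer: $9663$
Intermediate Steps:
$L = 244$ ($L = 103 + 141 = 244$)
$Z{\left(O,I \right)} = 2 O$
$10233 + Z{\left(-285,L \right)} = 10233 + 2 \left(-285\right) = 10233 - 570 = 9663$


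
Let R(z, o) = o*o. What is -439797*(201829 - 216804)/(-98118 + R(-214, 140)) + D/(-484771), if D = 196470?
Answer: -3192697877949285/38063249378 ≈ -83879.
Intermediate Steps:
R(z, o) = o²
-439797*(201829 - 216804)/(-98118 + R(-214, 140)) + D/(-484771) = -439797*(201829 - 216804)/(-98118 + 140²) + 196470/(-484771) = -439797*(-14975/(-98118 + 19600)) + 196470*(-1/484771) = -439797/((-78518*(-1/14975))) - 196470/484771 = -439797/78518/14975 - 196470/484771 = -439797*14975/78518 - 196470/484771 = -6585960075/78518 - 196470/484771 = -3192697877949285/38063249378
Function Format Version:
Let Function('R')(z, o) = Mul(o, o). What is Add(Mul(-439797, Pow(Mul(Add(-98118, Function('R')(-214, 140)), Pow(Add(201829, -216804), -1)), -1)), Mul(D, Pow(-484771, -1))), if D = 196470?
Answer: Rational(-3192697877949285, 38063249378) ≈ -83879.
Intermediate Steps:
Function('R')(z, o) = Pow(o, 2)
Add(Mul(-439797, Pow(Mul(Add(-98118, Function('R')(-214, 140)), Pow(Add(201829, -216804), -1)), -1)), Mul(D, Pow(-484771, -1))) = Add(Mul(-439797, Pow(Mul(Add(-98118, Pow(140, 2)), Pow(Add(201829, -216804), -1)), -1)), Mul(196470, Pow(-484771, -1))) = Add(Mul(-439797, Pow(Mul(Add(-98118, 19600), Pow(-14975, -1)), -1)), Mul(196470, Rational(-1, 484771))) = Add(Mul(-439797, Pow(Mul(-78518, Rational(-1, 14975)), -1)), Rational(-196470, 484771)) = Add(Mul(-439797, Pow(Rational(78518, 14975), -1)), Rational(-196470, 484771)) = Add(Mul(-439797, Rational(14975, 78518)), Rational(-196470, 484771)) = Add(Rational(-6585960075, 78518), Rational(-196470, 484771)) = Rational(-3192697877949285, 38063249378)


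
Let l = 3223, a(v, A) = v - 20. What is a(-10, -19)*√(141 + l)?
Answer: -1740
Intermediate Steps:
a(v, A) = -20 + v
a(-10, -19)*√(141 + l) = (-20 - 10)*√(141 + 3223) = -30*√3364 = -30*58 = -1740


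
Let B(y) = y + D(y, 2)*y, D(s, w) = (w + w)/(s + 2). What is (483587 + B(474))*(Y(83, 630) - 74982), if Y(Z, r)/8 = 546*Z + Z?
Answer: 16602893547658/119 ≈ 1.3952e+11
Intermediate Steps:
Y(Z, r) = 4376*Z (Y(Z, r) = 8*(546*Z + Z) = 8*(547*Z) = 4376*Z)
D(s, w) = 2*w/(2 + s) (D(s, w) = (2*w)/(2 + s) = 2*w/(2 + s))
B(y) = y + 4*y/(2 + y) (B(y) = y + (2*2/(2 + y))*y = y + (4/(2 + y))*y = y + 4*y/(2 + y))
(483587 + B(474))*(Y(83, 630) - 74982) = (483587 + 474*(6 + 474)/(2 + 474))*(4376*83 - 74982) = (483587 + 474*480/476)*(363208 - 74982) = (483587 + 474*(1/476)*480)*288226 = (483587 + 56880/119)*288226 = (57603733/119)*288226 = 16602893547658/119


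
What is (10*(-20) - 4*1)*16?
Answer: -3264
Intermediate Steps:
(10*(-20) - 4*1)*16 = (-200 - 4)*16 = -204*16 = -3264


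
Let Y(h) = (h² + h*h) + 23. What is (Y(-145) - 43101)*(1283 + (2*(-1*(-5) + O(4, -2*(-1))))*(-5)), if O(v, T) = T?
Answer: -1246964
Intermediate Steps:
Y(h) = 23 + 2*h² (Y(h) = (h² + h²) + 23 = 2*h² + 23 = 23 + 2*h²)
(Y(-145) - 43101)*(1283 + (2*(-1*(-5) + O(4, -2*(-1))))*(-5)) = ((23 + 2*(-145)²) - 43101)*(1283 + (2*(-1*(-5) - 2*(-1)))*(-5)) = ((23 + 2*21025) - 43101)*(1283 + (2*(5 + 2))*(-5)) = ((23 + 42050) - 43101)*(1283 + (2*7)*(-5)) = (42073 - 43101)*(1283 + 14*(-5)) = -1028*(1283 - 70) = -1028*1213 = -1246964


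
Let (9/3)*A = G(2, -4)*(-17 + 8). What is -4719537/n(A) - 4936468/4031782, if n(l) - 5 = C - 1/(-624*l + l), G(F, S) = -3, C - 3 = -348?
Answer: 53340697225487783/3843052268689 ≈ 13880.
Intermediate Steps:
C = -345 (C = 3 - 348 = -345)
A = 9 (A = (-3*(-17 + 8))/3 = (-3*(-9))/3 = (1/3)*27 = 9)
n(l) = -340 + 1/(623*l) (n(l) = 5 + (-345 - 1/(-624*l + l)) = 5 + (-345 - 1/((-623*l))) = 5 + (-345 - (-1)/(623*l)) = 5 + (-345 + 1/(623*l)) = -340 + 1/(623*l))
-4719537/n(A) - 4936468/4031782 = -4719537/(-340 + (1/623)/9) - 4936468/4031782 = -4719537/(-340 + (1/623)*(1/9)) - 4936468*1/4031782 = -4719537/(-340 + 1/5607) - 2468234/2015891 = -4719537/(-1906379/5607) - 2468234/2015891 = -4719537*(-5607/1906379) - 2468234/2015891 = 26462443959/1906379 - 2468234/2015891 = 53340697225487783/3843052268689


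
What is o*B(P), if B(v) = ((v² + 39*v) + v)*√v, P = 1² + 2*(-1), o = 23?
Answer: -897*I ≈ -897.0*I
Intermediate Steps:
P = -1 (P = 1 - 2 = -1)
B(v) = √v*(v² + 40*v) (B(v) = (v² + 40*v)*√v = √v*(v² + 40*v))
o*B(P) = 23*((-1)^(3/2)*(40 - 1)) = 23*(-I*39) = 23*(-39*I) = -897*I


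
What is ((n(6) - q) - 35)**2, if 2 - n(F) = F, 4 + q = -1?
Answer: 1156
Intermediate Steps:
q = -5 (q = -4 - 1 = -5)
n(F) = 2 - F
((n(6) - q) - 35)**2 = (((2 - 1*6) - 1*(-5)) - 35)**2 = (((2 - 6) + 5) - 35)**2 = ((-4 + 5) - 35)**2 = (1 - 35)**2 = (-34)**2 = 1156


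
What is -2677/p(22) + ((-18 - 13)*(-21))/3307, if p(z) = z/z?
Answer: -8852188/3307 ≈ -2676.8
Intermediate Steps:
p(z) = 1
-2677/p(22) + ((-18 - 13)*(-21))/3307 = -2677/1 + ((-18 - 13)*(-21))/3307 = -2677*1 - 31*(-21)*(1/3307) = -2677 + 651*(1/3307) = -2677 + 651/3307 = -8852188/3307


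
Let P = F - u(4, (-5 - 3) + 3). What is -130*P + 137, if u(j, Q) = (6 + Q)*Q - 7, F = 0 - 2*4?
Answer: -383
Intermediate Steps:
F = -8 (F = 0 - 8 = -8)
u(j, Q) = -7 + Q*(6 + Q) (u(j, Q) = Q*(6 + Q) - 7 = -7 + Q*(6 + Q))
P = 4 (P = -8 - (-7 + ((-5 - 3) + 3)² + 6*((-5 - 3) + 3)) = -8 - (-7 + (-8 + 3)² + 6*(-8 + 3)) = -8 - (-7 + (-5)² + 6*(-5)) = -8 - (-7 + 25 - 30) = -8 - 1*(-12) = -8 + 12 = 4)
-130*P + 137 = -130*4 + 137 = -520 + 137 = -383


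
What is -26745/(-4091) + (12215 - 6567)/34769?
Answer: 953002873/142239979 ≈ 6.7000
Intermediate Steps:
-26745/(-4091) + (12215 - 6567)/34769 = -26745*(-1/4091) + 5648*(1/34769) = 26745/4091 + 5648/34769 = 953002873/142239979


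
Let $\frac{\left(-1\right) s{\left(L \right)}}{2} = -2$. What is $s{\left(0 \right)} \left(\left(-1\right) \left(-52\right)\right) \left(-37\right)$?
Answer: $-7696$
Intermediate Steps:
$s{\left(L \right)} = 4$ ($s{\left(L \right)} = \left(-2\right) \left(-2\right) = 4$)
$s{\left(0 \right)} \left(\left(-1\right) \left(-52\right)\right) \left(-37\right) = 4 \left(\left(-1\right) \left(-52\right)\right) \left(-37\right) = 4 \cdot 52 \left(-37\right) = 208 \left(-37\right) = -7696$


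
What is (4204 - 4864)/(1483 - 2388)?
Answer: 132/181 ≈ 0.72928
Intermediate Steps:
(4204 - 4864)/(1483 - 2388) = -660/(-905) = -660*(-1/905) = 132/181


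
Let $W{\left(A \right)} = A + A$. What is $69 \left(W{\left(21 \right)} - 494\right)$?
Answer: $-31188$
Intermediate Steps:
$W{\left(A \right)} = 2 A$
$69 \left(W{\left(21 \right)} - 494\right) = 69 \left(2 \cdot 21 - 494\right) = 69 \left(42 - 494\right) = 69 \left(-452\right) = -31188$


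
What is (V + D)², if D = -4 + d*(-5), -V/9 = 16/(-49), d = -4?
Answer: 861184/2401 ≈ 358.68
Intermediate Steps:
V = 144/49 (V = -144/(-49) = -144*(-1)/49 = -9*(-16/49) = 144/49 ≈ 2.9388)
D = 16 (D = -4 - 4*(-5) = -4 + 20 = 16)
(V + D)² = (144/49 + 16)² = (928/49)² = 861184/2401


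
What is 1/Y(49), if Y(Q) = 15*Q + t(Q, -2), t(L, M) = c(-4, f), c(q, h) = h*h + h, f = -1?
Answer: 1/735 ≈ 0.0013605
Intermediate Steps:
c(q, h) = h + h² (c(q, h) = h² + h = h + h²)
t(L, M) = 0 (t(L, M) = -(1 - 1) = -1*0 = 0)
Y(Q) = 15*Q (Y(Q) = 15*Q + 0 = 15*Q)
1/Y(49) = 1/(15*49) = 1/735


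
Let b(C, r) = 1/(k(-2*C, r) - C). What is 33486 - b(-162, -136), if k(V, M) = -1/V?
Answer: 1757579358/52487 ≈ 33486.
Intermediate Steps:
b(C, r) = 1/(1/(2*C) - C) (b(C, r) = 1/(-1/((-2*C)) - C) = 1/(-(-1)/(2*C) - C) = 1/(1/(2*C) - C))
33486 - b(-162, -136) = 33486 - (-2)*(-162)/(-1 + 2*(-162)**2) = 33486 - (-2)*(-162)/(-1 + 2*26244) = 33486 - (-2)*(-162)/(-1 + 52488) = 33486 - (-2)*(-162)/52487 = 33486 - 1*324/52487 = 33486 - 324/52487 = 1757579358/52487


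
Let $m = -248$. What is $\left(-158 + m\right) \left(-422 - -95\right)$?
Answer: $132762$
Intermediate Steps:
$\left(-158 + m\right) \left(-422 - -95\right) = \left(-158 - 248\right) \left(-422 - -95\right) = - 406 \left(-422 + \left(-93 + 188\right)\right) = - 406 \left(-422 + 95\right) = \left(-406\right) \left(-327\right) = 132762$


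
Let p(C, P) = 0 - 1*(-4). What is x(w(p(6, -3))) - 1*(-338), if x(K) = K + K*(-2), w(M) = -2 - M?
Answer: 344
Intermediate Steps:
p(C, P) = 4 (p(C, P) = 0 + 4 = 4)
x(K) = -K (x(K) = K - 2*K = -K)
x(w(p(6, -3))) - 1*(-338) = -(-2 - 1*4) - 1*(-338) = -(-2 - 4) + 338 = -1*(-6) + 338 = 6 + 338 = 344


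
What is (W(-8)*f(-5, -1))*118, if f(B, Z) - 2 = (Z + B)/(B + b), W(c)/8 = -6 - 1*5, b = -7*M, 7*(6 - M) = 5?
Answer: -155760/7 ≈ -22251.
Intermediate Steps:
M = 37/7 (M = 6 - ⅐*5 = 6 - 5/7 = 37/7 ≈ 5.2857)
b = -37 (b = -7*37/7 = -37)
W(c) = -88 (W(c) = 8*(-6 - 1*5) = 8*(-6 - 5) = 8*(-11) = -88)
f(B, Z) = 2 + (B + Z)/(-37 + B) (f(B, Z) = 2 + (Z + B)/(B - 37) = 2 + (B + Z)/(-37 + B))
(W(-8)*f(-5, -1))*118 = -88*(-74 - 1 + 3*(-5))/(-37 - 5)*118 = -88*(-74 - 1 - 15)/(-42)*118 = -(-44)*(-90)/21*118 = -88*15/7*118 = -1320/7*118 = -155760/7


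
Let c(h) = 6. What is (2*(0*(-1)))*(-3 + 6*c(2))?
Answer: 0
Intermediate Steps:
(2*(0*(-1)))*(-3 + 6*c(2)) = (2*(0*(-1)))*(-3 + 6*6) = (2*0)*(-3 + 36) = 0*33 = 0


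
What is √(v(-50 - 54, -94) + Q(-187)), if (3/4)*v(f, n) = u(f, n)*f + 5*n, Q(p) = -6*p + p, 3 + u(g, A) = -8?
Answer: √16503/3 ≈ 42.821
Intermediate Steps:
u(g, A) = -11 (u(g, A) = -3 - 8 = -11)
Q(p) = -5*p
v(f, n) = -44*f/3 + 20*n/3 (v(f, n) = 4*(-11*f + 5*n)/3 = -44*f/3 + 20*n/3)
√(v(-50 - 54, -94) + Q(-187)) = √((-44*(-50 - 54)/3 + (20/3)*(-94)) - 5*(-187)) = √((-44/3*(-104) - 1880/3) + 935) = √((4576/3 - 1880/3) + 935) = √(2696/3 + 935) = √(5501/3) = √16503/3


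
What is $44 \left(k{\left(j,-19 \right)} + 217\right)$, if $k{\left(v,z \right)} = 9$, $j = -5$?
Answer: $9944$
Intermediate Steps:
$44 \left(k{\left(j,-19 \right)} + 217\right) = 44 \left(9 + 217\right) = 44 \cdot 226 = 9944$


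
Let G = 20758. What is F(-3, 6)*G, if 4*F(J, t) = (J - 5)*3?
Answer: -124548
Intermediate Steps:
F(J, t) = -15/4 + 3*J/4 (F(J, t) = ((J - 5)*3)/4 = ((-5 + J)*3)/4 = (-15 + 3*J)/4 = -15/4 + 3*J/4)
F(-3, 6)*G = (-15/4 + (¾)*(-3))*20758 = (-15/4 - 9/4)*20758 = -6*20758 = -124548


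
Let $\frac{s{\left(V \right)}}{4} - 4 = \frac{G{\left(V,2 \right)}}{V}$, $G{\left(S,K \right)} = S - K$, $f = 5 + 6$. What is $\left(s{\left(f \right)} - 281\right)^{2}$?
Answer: $\frac{8288641}{121} \approx 68501.0$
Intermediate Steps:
$f = 11$
$s{\left(V \right)} = 16 + \frac{4 \left(-2 + V\right)}{V}$ ($s{\left(V \right)} = 16 + 4 \frac{V - 2}{V} = 16 + 4 \frac{-2 + V}{V} = 16 + \frac{4 \left(-2 + V\right)}{V}$)
$\left(s{\left(f \right)} - 281\right)^{2} = \left(\left(20 - \frac{8}{11}\right) - 281\right)^{2} = \left(\frac{212}{11} - 281\right)^{2} = \left(- \frac{2879}{11}\right)^{2} = \frac{8288641}{121}$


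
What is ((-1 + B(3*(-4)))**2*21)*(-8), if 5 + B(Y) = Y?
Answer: -54432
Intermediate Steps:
B(Y) = -5 + Y
((-1 + B(3*(-4)))**2*21)*(-8) = ((-1 + (-5 + 3*(-4)))**2*21)*(-8) = ((-1 + (-5 - 12))**2*21)*(-8) = ((-1 - 17)**2*21)*(-8) = ((-18)**2*21)*(-8) = (324*21)*(-8) = 6804*(-8) = -54432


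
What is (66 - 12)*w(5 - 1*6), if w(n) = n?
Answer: -54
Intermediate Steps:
(66 - 12)*w(5 - 1*6) = (66 - 12)*(5 - 1*6) = 54*(5 - 6) = 54*(-1) = -54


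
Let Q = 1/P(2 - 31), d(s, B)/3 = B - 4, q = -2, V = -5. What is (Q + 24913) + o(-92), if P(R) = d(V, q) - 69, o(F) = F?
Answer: 2159426/87 ≈ 24821.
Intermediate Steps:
d(s, B) = -12 + 3*B (d(s, B) = 3*(B - 4) = 3*(-4 + B) = -12 + 3*B)
P(R) = -87 (P(R) = (-12 + 3*(-2)) - 69 = (-12 - 6) - 69 = -18 - 69 = -87)
Q = -1/87 (Q = 1/(-87) = -1/87 ≈ -0.011494)
(Q + 24913) + o(-92) = (-1/87 + 24913) - 92 = 2167430/87 - 92 = 2159426/87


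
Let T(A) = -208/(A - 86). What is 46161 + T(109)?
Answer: 1061495/23 ≈ 46152.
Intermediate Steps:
T(A) = -208/(-86 + A)
46161 + T(109) = 46161 - 208/(-86 + 109) = 46161 - 208/23 = 1061495/23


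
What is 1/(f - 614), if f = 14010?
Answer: 1/13396 ≈ 7.4649e-5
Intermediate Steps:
1/(f - 614) = 1/(14010 - 614) = 1/13396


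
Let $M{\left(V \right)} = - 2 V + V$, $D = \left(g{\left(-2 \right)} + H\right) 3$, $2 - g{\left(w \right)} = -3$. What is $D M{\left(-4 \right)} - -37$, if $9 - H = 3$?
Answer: $169$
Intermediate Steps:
$g{\left(w \right)} = 5$ ($g{\left(w \right)} = 2 - -3 = 2 + 3 = 5$)
$H = 6$ ($H = 9 - 3 = 6$)
$D = 33$ ($D = \left(5 + 6\right) 3 = 11 \cdot 3 = 33$)
$M{\left(V \right)} = - V$
$D M{\left(-4 \right)} - -37 = 33 \left(\left(-1\right) \left(-4\right)\right) - -37 = 33 \cdot 4 + 37 = 132 + 37 = 169$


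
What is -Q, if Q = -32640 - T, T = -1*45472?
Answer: -12832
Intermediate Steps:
T = -45472
Q = 12832 (Q = -32640 - 1*(-45472) = -32640 + 45472 = 12832)
-Q = -1*12832 = -12832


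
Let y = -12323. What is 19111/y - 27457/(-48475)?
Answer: -588053114/597357425 ≈ -0.98442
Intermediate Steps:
19111/y - 27457/(-48475) = 19111/(-12323) - 27457/(-48475) = 19111*(-1/12323) - 27457*(-1/48475) = -19111/12323 + 27457/48475 = -588053114/597357425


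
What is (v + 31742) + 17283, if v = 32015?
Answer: 81040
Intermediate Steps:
(v + 31742) + 17283 = (32015 + 31742) + 17283 = 63757 + 17283 = 81040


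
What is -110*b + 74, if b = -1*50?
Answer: 5574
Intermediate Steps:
b = -50
-110*b + 74 = -110*(-50) + 74 = 5500 + 74 = 5574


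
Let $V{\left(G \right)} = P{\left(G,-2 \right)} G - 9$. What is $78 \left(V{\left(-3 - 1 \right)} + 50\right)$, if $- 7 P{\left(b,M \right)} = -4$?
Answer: $\frac{21138}{7} \approx 3019.7$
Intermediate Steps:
$P{\left(b,M \right)} = \frac{4}{7}$ ($P{\left(b,M \right)} = \left(- \frac{1}{7}\right) \left(-4\right) = \frac{4}{7}$)
$V{\left(G \right)} = -9 + \frac{4 G}{7}$ ($V{\left(G \right)} = \frac{4 G}{7} - 9 = -9 + \frac{4 G}{7}$)
$78 \left(V{\left(-3 - 1 \right)} + 50\right) = 78 \left(\left(-9 + \frac{4 \left(-3 - 1\right)}{7}\right) + 50\right) = 78 \left(\left(-9 + \frac{4}{7} \left(-4\right)\right) + 50\right) = 78 \left(\left(-9 - \frac{16}{7}\right) + 50\right) = 78 \left(- \frac{79}{7} + 50\right) = 78 \cdot \frac{271}{7} = \frac{21138}{7}$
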